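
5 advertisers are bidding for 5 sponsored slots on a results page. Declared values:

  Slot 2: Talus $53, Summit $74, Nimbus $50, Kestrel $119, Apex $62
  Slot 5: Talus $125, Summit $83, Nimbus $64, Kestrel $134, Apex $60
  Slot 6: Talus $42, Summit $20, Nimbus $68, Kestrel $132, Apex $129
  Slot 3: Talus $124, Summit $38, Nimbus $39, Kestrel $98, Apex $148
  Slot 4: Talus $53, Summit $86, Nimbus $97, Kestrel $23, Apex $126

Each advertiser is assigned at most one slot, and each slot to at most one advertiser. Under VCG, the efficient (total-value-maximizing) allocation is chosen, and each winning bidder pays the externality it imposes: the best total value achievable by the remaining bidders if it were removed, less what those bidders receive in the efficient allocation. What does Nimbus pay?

Efficient allocation: Talus→Slot 5 ($125), Summit→Slot 2 ($74), Nimbus→Slot 4 ($97), Kestrel→Slot 6 ($132), Apex→Slot 3 ($148); total welfare W = $576.
Nimbus receives Slot 4 at value $97, so the others get W − 97 = $479.
Without Nimbus: best allocation of the remaining 4 bidders over all 5 slots is Talus→Slot 5 ($125), Summit→Slot 4 ($86), Kestrel→Slot 6 ($132), Apex→Slot 3 ($148), total $491.
VCG payment = (others' best without Nimbus) − (others' welfare with Nimbus) = 491 − 479 = $12.

Nimbus pays $12.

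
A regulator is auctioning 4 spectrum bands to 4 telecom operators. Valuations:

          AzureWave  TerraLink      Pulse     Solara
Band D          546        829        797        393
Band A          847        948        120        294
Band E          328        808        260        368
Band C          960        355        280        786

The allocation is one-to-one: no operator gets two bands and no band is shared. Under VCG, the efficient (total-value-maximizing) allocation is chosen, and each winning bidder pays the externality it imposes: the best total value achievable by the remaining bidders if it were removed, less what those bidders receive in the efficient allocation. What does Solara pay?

Solara pays $253M.

Efficient allocation: AzureWave→Band A ($847M), TerraLink→Band E ($808M), Pulse→Band D ($797M), Solara→Band C ($786M); total welfare W = $3238M.
Solara receives Band C at value $786M, so the others get W − 786 = $2452M.
Without Solara: best allocation of the remaining 3 bidders over all 4 bands is AzureWave→Band C ($960M), TerraLink→Band A ($948M), Pulse→Band D ($797M), total $2705M.
VCG payment = (others' best without Solara) − (others' welfare with Solara) = 2705 − 2452 = $253M.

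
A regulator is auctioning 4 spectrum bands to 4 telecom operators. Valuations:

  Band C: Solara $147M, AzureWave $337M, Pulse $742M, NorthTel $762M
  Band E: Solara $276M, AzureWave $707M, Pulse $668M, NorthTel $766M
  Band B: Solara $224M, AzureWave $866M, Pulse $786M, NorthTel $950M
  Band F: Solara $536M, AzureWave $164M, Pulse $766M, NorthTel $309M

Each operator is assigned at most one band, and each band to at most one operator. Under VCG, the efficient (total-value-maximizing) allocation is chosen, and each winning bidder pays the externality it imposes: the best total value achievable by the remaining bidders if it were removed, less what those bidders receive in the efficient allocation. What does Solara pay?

Efficient allocation: Solara→Band F ($536M), AzureWave→Band E ($707M), Pulse→Band C ($742M), NorthTel→Band B ($950M); total welfare W = $2935M.
Solara receives Band F at value $536M, so the others get W − 536 = $2399M.
Without Solara: best allocation of the remaining 3 bidders over all 4 bands is AzureWave→Band E ($707M), Pulse→Band F ($766M), NorthTel→Band B ($950M), total $2423M.
VCG payment = (others' best without Solara) − (others' welfare with Solara) = 2423 − 2399 = $24M.

Solara pays $24M.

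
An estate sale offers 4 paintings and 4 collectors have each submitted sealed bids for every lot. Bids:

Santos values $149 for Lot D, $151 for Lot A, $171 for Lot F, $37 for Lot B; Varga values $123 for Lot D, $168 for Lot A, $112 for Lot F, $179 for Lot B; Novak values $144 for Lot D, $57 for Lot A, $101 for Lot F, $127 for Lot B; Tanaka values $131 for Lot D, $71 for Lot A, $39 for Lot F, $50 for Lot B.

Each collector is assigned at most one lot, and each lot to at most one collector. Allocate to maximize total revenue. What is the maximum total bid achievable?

Max total: $597

Treat this as an assignment problem: match each collector to one lot.
Optimal: Santos→Lot F ($171), Varga→Lot A ($168), Novak→Lot B ($127), Tanaka→Lot D ($131) — total 171+168+127+131 = $597.
Row-greedy (each collector in turn takes its best remaining lot) gives $565, worse by 32.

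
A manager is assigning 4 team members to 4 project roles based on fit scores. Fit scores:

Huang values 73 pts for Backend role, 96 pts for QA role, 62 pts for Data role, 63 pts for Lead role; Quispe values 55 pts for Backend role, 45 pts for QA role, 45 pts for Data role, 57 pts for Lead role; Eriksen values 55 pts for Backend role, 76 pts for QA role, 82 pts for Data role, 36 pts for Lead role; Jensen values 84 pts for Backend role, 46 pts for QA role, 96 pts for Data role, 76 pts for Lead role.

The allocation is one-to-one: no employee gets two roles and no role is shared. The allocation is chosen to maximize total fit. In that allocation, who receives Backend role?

Jensen receives Backend role.

Optimal: Huang→QA role (96 pts), Quispe→Lead role (57 pts), Eriksen→Data role (82 pts), Jensen→Backend role (84 pts) — total 96+57+82+84 = 319 pts.
Max-entry greedy (repeatedly take the single best remaining cell) gives 304 pts, worse by 15.
Next-best assignment: Huang→QA role, Quispe→Backend role, Eriksen→Data role, Jensen→Lead role = 309 pts.
Swapping Eriksen↔Huang (Eriksen→QA role 76 pts, Huang→Data role 62 pts) loses 40.
Every other assignment is strictly worse.
Jensen's own top role is Data role (96 pts), but forcing Jensen→Data role and reassigning the rest optimally gives only 304 pts — worse by 15.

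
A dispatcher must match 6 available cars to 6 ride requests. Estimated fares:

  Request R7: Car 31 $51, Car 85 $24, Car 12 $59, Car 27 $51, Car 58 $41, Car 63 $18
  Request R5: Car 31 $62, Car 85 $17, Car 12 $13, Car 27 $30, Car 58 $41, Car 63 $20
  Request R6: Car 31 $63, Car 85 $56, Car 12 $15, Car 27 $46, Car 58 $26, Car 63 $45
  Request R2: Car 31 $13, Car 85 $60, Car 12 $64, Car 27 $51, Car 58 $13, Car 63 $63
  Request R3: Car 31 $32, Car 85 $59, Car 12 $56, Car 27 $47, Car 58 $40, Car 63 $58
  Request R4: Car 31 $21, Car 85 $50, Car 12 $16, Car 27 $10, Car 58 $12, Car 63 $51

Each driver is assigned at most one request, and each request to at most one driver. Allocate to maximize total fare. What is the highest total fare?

Maximum total: $329

Optimal: Car 31→Request R6 ($63), Car 85→Request R3 ($59), Car 12→Request R2 ($64), Car 27→Request R7 ($51), Car 58→Request R5 ($41), Car 63→Request R4 ($51) — total 63+59+64+51+41+51 = $329.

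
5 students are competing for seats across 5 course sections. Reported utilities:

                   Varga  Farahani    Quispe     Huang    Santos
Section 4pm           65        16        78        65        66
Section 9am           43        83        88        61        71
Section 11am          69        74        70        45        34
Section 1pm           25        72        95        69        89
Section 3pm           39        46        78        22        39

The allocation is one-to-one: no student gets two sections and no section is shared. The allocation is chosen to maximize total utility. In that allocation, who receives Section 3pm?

Quispe receives Section 3pm.

Treat this as an assignment problem: match each student to one section.
Optimal: Varga→Section 11am (69 points), Farahani→Section 9am (83 points), Quispe→Section 3pm (78 points), Huang→Section 4pm (65 points), Santos→Section 1pm (89 points) — total 69+83+78+65+89 = 384 points.
Checked against all permutations: 384 points is optimal.
Quispe's own top section is Section 1pm (95 points), but forcing Quispe→Section 1pm and reassigning the rest optimally gives only 351 points — worse by 33.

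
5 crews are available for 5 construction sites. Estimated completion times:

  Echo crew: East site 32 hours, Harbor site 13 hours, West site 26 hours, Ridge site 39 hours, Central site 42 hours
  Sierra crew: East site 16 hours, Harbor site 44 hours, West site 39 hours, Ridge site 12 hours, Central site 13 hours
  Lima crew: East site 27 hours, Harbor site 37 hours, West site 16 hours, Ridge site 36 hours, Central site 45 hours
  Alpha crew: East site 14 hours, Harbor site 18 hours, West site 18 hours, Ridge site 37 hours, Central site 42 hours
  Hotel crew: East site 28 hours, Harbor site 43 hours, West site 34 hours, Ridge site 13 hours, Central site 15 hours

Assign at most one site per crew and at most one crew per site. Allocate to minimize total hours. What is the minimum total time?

Minimum total: 69 hours

Optimal: Echo crew→Harbor site (13 hours), Sierra crew→Central site (13 hours), Lima crew→West site (16 hours), Alpha crew→East site (14 hours), Hotel crew→Ridge site (13 hours) — total 13+13+16+14+13 = 69 hours.
Min-entry greedy (repeatedly take the single cheapest remaining cell) gives 70 hours, worse by 1.
Every other assignment is strictly worse.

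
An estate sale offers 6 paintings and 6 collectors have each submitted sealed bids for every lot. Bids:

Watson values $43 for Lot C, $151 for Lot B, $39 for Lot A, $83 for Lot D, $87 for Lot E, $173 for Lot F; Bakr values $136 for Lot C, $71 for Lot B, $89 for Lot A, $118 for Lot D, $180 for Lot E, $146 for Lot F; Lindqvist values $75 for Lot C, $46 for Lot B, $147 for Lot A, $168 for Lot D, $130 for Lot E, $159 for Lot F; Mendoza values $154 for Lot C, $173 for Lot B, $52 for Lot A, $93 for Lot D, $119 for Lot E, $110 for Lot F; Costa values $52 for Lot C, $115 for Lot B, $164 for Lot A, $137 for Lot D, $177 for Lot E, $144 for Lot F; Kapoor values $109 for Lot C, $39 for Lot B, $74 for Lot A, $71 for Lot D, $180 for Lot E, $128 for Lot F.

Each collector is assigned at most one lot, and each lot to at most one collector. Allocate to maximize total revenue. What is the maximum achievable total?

Maximum total: $994

This is the linear assignment problem.
Optimal: Watson→Lot F ($173), Bakr→Lot C ($136), Lindqvist→Lot D ($168), Mendoza→Lot B ($173), Costa→Lot A ($164), Kapoor→Lot E ($180) — total 173+136+168+173+164+180 = $994.
Next-best assignment: Watson→Lot F, Bakr→Lot E, Lindqvist→Lot D, Mendoza→Lot B, Costa→Lot A, Kapoor→Lot C = $967.
Swapping Costa↔Mendoza (Costa→Lot B $115, Mendoza→Lot A $52) loses 170.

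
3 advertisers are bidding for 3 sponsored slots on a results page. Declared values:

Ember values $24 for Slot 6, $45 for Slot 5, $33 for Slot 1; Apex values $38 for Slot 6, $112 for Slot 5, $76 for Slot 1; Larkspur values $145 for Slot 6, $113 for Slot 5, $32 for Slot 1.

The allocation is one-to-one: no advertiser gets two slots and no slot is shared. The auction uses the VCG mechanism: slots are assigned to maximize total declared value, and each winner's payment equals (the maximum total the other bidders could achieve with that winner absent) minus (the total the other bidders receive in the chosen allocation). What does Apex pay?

Apex pays $12.

Efficient allocation: Ember→Slot 1 ($33), Apex→Slot 5 ($112), Larkspur→Slot 6 ($145); total welfare W = $290.
Apex receives Slot 5 at value $112, so the others get W − 112 = $178.
Without Apex: best allocation of the remaining 2 bidders over all 3 slots is Ember→Slot 5 ($45), Larkspur→Slot 6 ($145), total $190.
VCG payment = (others' best without Apex) − (others' welfare with Apex) = 190 − 178 = $12.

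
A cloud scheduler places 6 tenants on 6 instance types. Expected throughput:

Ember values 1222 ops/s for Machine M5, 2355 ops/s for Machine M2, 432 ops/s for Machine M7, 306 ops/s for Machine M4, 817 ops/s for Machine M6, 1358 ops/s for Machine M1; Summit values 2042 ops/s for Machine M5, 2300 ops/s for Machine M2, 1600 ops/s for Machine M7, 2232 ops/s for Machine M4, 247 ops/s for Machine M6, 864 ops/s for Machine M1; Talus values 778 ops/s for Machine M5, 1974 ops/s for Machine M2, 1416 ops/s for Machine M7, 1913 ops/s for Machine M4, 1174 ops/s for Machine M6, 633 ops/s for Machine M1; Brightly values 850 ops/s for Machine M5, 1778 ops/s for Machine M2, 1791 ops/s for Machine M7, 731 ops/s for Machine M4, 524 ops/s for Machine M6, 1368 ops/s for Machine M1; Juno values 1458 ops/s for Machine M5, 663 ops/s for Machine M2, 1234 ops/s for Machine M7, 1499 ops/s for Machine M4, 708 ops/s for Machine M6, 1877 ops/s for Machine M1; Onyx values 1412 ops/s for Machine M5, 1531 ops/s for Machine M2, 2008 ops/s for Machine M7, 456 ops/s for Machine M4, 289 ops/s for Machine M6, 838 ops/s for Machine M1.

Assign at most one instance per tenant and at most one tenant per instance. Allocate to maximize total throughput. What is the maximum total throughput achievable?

Max total: 10841 ops/s

Treat this as an assignment problem: match each tenant to one instance.
Optimal: Ember→Machine M2 (2355 ops/s), Summit→Machine M4 (2232 ops/s), Talus→Machine M6 (1174 ops/s), Brightly→Machine M7 (1791 ops/s), Juno→Machine M1 (1877 ops/s), Onyx→Machine M5 (1412 ops/s) — total 2355+2232+1174+1791+1877+1412 = 10841 ops/s.
Max-entry greedy (repeatedly take the single best remaining cell) gives 10496 ops/s, worse by 345.
Checked against all permutations: 10841 ops/s is optimal.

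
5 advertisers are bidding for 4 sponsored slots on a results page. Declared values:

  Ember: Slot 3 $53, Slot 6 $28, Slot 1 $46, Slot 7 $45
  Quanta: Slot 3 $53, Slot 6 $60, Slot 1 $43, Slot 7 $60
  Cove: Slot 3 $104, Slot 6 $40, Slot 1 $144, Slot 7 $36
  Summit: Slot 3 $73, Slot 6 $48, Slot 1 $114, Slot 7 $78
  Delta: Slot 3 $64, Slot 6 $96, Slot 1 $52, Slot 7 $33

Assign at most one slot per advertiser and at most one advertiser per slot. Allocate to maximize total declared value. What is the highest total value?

Treat this as an assignment problem: match each advertiser to one slot.
Optimal: Cove→Slot 3 ($104), Delta→Slot 6 ($96), Summit→Slot 1 ($114), Quanta→Slot 7 ($60) — total 104+96+114+60 = $374.
Row-greedy (each advertiser in turn takes its best remaining slot) gives $335, worse by 39.
Next-best assignment: Summit→Slot 3, Delta→Slot 6, Cove→Slot 1, Quanta→Slot 7 = $373.
Swapping Delta↔Quanta (Delta→Slot 7 $33, Quanta→Slot 6 $60) loses 63.
No other one-to-one assignment exceeds $374.

Max total: $374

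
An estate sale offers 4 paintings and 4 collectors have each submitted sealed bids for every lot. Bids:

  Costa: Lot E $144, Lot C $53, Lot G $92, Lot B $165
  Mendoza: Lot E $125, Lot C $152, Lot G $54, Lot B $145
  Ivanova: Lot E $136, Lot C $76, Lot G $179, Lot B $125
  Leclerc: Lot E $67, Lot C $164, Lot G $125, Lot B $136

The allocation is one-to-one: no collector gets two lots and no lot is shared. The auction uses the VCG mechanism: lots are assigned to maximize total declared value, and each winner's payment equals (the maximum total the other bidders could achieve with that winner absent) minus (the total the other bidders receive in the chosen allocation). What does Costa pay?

Costa pays $20.

Efficient allocation: Costa→Lot B ($165), Mendoza→Lot E ($125), Ivanova→Lot G ($179), Leclerc→Lot C ($164); total welfare W = $633.
Costa receives Lot B at value $165, so the others get W − 165 = $468.
Without Costa: best allocation of the remaining 3 bidders over all 4 lots is Mendoza→Lot B ($145), Ivanova→Lot G ($179), Leclerc→Lot C ($164), total $488.
VCG payment = (others' best without Costa) − (others' welfare with Costa) = 488 − 468 = $20.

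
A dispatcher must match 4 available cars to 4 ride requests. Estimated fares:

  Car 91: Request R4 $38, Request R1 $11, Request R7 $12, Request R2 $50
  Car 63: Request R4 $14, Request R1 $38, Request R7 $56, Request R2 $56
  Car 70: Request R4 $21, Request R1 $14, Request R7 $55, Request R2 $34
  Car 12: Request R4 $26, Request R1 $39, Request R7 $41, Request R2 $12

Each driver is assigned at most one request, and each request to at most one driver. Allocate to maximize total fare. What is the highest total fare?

Max total: $188

Optimal: Car 91→Request R4 ($38), Car 63→Request R2 ($56), Car 70→Request R7 ($55), Car 12→Request R1 ($39) — total 38+56+55+39 = $188.
Max-entry greedy (repeatedly take the single best remaining cell) gives $166, worse by 22.
Swapping Car 91↔Car 63 (Car 91→Request R2 $50, Car 63→Request R4 $14) loses 30.
Checked against all permutations: $188 is optimal.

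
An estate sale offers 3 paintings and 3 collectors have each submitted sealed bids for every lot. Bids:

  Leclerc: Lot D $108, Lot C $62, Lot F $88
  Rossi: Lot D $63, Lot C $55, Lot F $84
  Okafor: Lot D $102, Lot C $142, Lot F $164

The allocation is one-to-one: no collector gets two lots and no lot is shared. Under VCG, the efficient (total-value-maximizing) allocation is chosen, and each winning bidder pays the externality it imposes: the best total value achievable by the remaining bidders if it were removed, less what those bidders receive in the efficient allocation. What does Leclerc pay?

Leclerc pays $1.

Efficient allocation: Leclerc→Lot D ($108), Rossi→Lot F ($84), Okafor→Lot C ($142); total welfare W = $334.
Leclerc receives Lot D at value $108, so the others get W − 108 = $226.
Without Leclerc: best allocation of the remaining 2 bidders over all 3 lots is Rossi→Lot D ($63), Okafor→Lot F ($164), total $227.
VCG payment = (others' best without Leclerc) − (others' welfare with Leclerc) = 227 − 226 = $1.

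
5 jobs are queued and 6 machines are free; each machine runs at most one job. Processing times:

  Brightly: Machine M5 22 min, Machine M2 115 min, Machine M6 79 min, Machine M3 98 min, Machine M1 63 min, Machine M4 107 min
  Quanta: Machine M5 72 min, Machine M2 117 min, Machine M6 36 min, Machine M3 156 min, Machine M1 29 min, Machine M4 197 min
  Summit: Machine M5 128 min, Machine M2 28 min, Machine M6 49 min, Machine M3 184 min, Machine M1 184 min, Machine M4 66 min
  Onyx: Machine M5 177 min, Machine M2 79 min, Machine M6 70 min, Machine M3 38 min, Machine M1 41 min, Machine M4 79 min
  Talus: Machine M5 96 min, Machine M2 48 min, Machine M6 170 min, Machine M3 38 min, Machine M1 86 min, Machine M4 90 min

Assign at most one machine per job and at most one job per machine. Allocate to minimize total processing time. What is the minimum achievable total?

Optimal: Brightly→Machine M5 (22 min), Quanta→Machine M6 (36 min), Summit→Machine M2 (28 min), Onyx→Machine M1 (41 min), Talus→Machine M3 (38 min) — total 22+36+28+41+38 = 165 min.
Column-greedy (each machine in turn goes to its cheapest remaining job) gives 210 min, worse by 45.
Swapping Talus↔Brightly (Talus→Machine M5 96 min, Brightly→Machine M3 98 min) adds 134.
Every other assignment is strictly worse.

Min total: 165 min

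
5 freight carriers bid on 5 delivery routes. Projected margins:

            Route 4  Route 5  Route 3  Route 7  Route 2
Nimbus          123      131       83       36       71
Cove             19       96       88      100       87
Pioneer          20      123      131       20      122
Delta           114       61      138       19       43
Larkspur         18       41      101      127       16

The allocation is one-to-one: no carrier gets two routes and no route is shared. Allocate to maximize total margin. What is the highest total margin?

Optimal: Nimbus→Route 4 ($123k), Cove→Route 5 ($96k), Pioneer→Route 2 ($122k), Delta→Route 3 ($138k), Larkspur→Route 7 ($127k) — total 123+96+122+138+127 = $606k.
Max-entry greedy (repeatedly take the single best remaining cell) gives $537k, worse by 69.
Next-best assignment: Nimbus→Route 4, Cove→Route 2, Pioneer→Route 5, Delta→Route 3, Larkspur→Route 7 = $598k.
Swapping Larkspur↔Cove (Larkspur→Route 5 $41k, Cove→Route 7 $100k) loses 82.

Maximum total: $606k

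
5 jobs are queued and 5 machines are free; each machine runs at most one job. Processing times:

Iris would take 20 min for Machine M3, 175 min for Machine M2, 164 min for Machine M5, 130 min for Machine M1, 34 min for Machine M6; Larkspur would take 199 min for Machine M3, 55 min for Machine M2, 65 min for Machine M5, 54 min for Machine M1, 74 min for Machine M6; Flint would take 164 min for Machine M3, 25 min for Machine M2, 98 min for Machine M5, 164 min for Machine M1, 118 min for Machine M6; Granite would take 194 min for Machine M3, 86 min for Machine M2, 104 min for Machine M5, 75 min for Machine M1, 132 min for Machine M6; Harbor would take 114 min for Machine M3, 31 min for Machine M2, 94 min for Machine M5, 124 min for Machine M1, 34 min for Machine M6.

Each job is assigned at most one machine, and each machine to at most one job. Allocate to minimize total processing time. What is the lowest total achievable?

Optimal: Iris→Machine M3 (20 min), Larkspur→Machine M5 (65 min), Flint→Machine M2 (25 min), Granite→Machine M1 (75 min), Harbor→Machine M6 (34 min) — total 20+65+25+75+34 = 219 min.
Min-entry greedy (repeatedly take the single cheapest remaining cell) gives 237 min, worse by 18.
Next-best assignment: Iris→Machine M3, Larkspur→Machine M1, Flint→Machine M2, Granite→Machine M5, Harbor→Machine M6 = 237 min.

Minimum total: 219 min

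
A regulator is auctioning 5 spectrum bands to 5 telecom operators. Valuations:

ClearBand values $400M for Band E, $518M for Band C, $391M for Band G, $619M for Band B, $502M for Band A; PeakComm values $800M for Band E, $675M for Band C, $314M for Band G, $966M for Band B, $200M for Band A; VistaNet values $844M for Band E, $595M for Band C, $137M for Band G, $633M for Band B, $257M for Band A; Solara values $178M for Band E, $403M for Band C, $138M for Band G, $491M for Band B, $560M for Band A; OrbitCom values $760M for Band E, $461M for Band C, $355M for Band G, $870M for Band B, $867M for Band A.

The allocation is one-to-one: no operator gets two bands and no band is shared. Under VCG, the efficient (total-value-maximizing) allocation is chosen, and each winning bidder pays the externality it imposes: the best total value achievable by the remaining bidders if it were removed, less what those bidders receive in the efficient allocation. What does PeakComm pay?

PeakComm pays $287M.

Efficient allocation: ClearBand→Band G ($391M), PeakComm→Band B ($966M), VistaNet→Band E ($844M), Solara→Band C ($403M), OrbitCom→Band A ($867M); total welfare W = $3471M.
PeakComm receives Band B at value $966M, so the others get W − 966 = $2505M.
Without PeakComm: best allocation of the remaining 4 bidders over all 5 bands is ClearBand→Band C ($518M), VistaNet→Band E ($844M), Solara→Band A ($560M), OrbitCom→Band B ($870M), total $2792M.
VCG payment = (others' best without PeakComm) − (others' welfare with PeakComm) = 2792 − 2505 = $287M.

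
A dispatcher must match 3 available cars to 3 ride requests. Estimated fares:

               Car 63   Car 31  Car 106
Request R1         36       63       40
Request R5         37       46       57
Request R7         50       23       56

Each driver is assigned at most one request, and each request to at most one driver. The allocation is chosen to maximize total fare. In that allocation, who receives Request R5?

Car 106 receives Request R5.

Treat this as an assignment problem: match each driver to one request.
Optimal: Car 63→Request R7 ($50), Car 31→Request R1 ($63), Car 106→Request R5 ($57) — total 50+63+57 = $170.
Swapping Car 63↔Car 106 (Car 63→Request R5 $37, Car 106→Request R7 $56) loses 14.
Every other assignment is strictly worse.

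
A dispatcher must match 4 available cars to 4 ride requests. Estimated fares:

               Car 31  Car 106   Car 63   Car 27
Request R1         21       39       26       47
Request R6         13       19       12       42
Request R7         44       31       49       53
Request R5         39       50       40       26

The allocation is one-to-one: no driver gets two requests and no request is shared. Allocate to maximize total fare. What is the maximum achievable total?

Maximum total: $169

Optimal: Car 31→Request R5 ($39), Car 106→Request R1 ($39), Car 63→Request R7 ($49), Car 27→Request R6 ($42) — total 39+39+49+42 = $169.
Column-greedy (each request in turn goes to its best remaining driver) gives $154, worse by 15.
Next-best assignment: Car 31→Request R7, Car 106→Request R1, Car 63→Request R5, Car 27→Request R6 = $165.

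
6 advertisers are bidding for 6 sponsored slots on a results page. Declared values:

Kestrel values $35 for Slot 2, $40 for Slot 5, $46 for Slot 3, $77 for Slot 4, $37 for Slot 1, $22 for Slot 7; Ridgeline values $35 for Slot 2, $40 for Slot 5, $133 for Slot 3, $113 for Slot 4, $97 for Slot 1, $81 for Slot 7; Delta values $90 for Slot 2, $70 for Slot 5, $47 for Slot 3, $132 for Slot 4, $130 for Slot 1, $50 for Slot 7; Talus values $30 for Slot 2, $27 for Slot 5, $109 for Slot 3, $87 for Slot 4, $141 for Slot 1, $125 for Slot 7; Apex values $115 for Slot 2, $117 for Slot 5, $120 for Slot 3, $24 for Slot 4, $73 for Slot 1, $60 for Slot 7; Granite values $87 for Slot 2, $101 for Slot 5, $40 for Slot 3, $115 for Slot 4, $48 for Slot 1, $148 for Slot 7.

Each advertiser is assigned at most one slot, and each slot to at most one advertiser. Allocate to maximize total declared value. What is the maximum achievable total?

Maximum total: $709

Treat this as an assignment problem: match each advertiser to one slot.
Optimal: Kestrel→Slot 5 ($40), Ridgeline→Slot 3 ($133), Delta→Slot 4 ($132), Talus→Slot 1 ($141), Apex→Slot 2 ($115), Granite→Slot 7 ($148) — total 40+133+132+141+115+148 = $709.
Next-best assignment: Kestrel→Slot 2, Ridgeline→Slot 3, Delta→Slot 4, Talus→Slot 1, Apex→Slot 5, Granite→Slot 7 = $706.
Swapping Talus↔Apex (Talus→Slot 2 $30, Apex→Slot 1 $73) loses 153.
Every other assignment is strictly worse.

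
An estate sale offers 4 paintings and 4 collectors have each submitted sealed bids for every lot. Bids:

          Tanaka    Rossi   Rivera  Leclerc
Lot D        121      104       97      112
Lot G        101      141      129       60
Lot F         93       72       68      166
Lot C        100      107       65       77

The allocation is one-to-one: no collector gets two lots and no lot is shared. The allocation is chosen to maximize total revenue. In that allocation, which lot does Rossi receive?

Rossi receives Lot C.

This is a one-to-one assignment (maximum-weight bipartite matching).
Optimal: Tanaka→Lot D ($121), Rossi→Lot C ($107), Rivera→Lot G ($129), Leclerc→Lot F ($166) — total 121+107+129+166 = $523.
Max-entry greedy (repeatedly take the single best remaining cell) gives $493, worse by 30.
Next-best assignment: Tanaka→Lot C, Rossi→Lot G, Rivera→Lot D, Leclerc→Lot F = $504.
Checked against all permutations: $523 is optimal.
Rossi's own top lot is Lot G ($141), but forcing Rossi→Lot G and reassigning the rest optimally gives only $504 — worse by 19.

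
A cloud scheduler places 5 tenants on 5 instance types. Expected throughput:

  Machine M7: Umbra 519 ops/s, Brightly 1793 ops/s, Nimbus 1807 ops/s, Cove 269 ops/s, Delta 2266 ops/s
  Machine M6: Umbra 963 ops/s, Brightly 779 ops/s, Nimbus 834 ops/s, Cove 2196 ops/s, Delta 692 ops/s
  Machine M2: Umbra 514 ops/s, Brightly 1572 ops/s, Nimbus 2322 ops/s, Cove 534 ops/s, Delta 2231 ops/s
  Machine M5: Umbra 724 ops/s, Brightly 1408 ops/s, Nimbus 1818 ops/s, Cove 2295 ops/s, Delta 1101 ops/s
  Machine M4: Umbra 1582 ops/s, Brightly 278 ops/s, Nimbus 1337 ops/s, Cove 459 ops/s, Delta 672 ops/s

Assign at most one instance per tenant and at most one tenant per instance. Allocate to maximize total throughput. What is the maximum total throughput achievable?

Optimal: Umbra→Machine M4 (1582 ops/s), Brightly→Machine M5 (1408 ops/s), Nimbus→Machine M2 (2322 ops/s), Cove→Machine M6 (2196 ops/s), Delta→Machine M7 (2266 ops/s) — total 1582+1408+2322+2196+2266 = 9774 ops/s.
Row-greedy (each tenant in turn takes its best remaining instance) gives 8684 ops/s, worse by 1090.
Swapping Brightly↔Umbra (Brightly→Machine M4 278 ops/s, Umbra→Machine M5 724 ops/s) loses 1988.
No other one-to-one assignment exceeds 9774 ops/s.

Maximum total: 9774 ops/s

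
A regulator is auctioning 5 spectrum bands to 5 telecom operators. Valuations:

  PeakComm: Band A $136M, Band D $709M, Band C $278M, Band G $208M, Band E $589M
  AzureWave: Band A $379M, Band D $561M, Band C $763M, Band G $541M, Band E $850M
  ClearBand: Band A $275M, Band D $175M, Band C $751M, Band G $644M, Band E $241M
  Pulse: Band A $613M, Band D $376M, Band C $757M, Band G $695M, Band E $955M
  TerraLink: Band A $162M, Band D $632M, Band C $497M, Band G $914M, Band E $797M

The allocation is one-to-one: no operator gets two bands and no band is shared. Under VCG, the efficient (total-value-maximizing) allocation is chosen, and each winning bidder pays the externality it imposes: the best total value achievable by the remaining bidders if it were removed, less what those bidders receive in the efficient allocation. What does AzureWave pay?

Efficient allocation: PeakComm→Band D ($709M), AzureWave→Band E ($850M), ClearBand→Band C ($751M), Pulse→Band A ($613M), TerraLink→Band G ($914M); total welfare W = $3837M.
AzureWave receives Band E at value $850M, so the others get W − 850 = $2987M.
Without AzureWave: best allocation of the remaining 4 bidders over all 5 bands is PeakComm→Band D ($709M), ClearBand→Band C ($751M), Pulse→Band E ($955M), TerraLink→Band G ($914M), total $3329M.
VCG payment = (others' best without AzureWave) − (others' welfare with AzureWave) = 3329 − 2987 = $342M.

AzureWave pays $342M.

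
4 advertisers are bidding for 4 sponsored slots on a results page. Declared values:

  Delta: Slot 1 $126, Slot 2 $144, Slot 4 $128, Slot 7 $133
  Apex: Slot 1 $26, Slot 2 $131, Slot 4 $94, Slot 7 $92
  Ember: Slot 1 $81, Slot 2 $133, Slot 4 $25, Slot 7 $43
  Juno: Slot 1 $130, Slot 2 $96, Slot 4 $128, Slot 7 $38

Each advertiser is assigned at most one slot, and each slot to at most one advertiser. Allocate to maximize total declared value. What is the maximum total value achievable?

Optimal: Delta→Slot 7 ($133), Apex→Slot 4 ($94), Ember→Slot 2 ($133), Juno→Slot 1 ($130) — total 133+94+133+130 = $490.
Row-greedy (each advertiser in turn takes its best remaining slot) gives $357, worse by 133.
Swapping Juno↔Apex (Juno→Slot 4 $128, Apex→Slot 1 $26) loses 70.
Every other assignment is strictly worse.

Max total: $490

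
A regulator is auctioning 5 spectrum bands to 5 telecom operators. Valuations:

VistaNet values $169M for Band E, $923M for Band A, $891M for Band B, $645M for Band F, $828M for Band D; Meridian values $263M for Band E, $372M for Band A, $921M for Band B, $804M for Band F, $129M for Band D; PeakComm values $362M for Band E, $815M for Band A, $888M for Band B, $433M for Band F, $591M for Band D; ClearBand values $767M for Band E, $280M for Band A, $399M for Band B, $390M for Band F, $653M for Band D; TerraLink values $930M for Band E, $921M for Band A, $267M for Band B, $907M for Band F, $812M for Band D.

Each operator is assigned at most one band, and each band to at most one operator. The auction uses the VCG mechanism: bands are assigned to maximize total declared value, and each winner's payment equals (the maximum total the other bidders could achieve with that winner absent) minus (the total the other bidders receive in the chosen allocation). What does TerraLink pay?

TerraLink pays $51M.

Efficient allocation: VistaNet→Band D ($828M), Meridian→Band B ($921M), PeakComm→Band A ($815M), ClearBand→Band E ($767M), TerraLink→Band F ($907M); total welfare W = $4238M.
TerraLink receives Band F at value $907M, so the others get W − 907 = $3331M.
Without TerraLink: best allocation of the remaining 4 bidders over all 5 bands is VistaNet→Band A ($923M), Meridian→Band F ($804M), PeakComm→Band B ($888M), ClearBand→Band E ($767M), total $3382M.
VCG payment = (others' best without TerraLink) − (others' welfare with TerraLink) = 3382 − 3331 = $51M.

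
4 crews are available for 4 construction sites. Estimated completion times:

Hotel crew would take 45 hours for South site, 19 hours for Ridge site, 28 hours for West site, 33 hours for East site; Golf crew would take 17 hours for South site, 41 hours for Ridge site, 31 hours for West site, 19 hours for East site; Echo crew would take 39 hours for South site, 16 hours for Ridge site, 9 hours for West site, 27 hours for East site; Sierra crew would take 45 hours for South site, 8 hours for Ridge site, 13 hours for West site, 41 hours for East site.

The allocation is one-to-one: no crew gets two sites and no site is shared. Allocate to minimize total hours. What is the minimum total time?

This is a one-to-one assignment (minimum-cost bipartite matching).
Optimal: Hotel crew→East site (33 hours), Golf crew→South site (17 hours), Echo crew→West site (9 hours), Sierra crew→Ridge site (8 hours) — total 33+17+9+8 = 67 hours.
Next-best assignment: Hotel crew→Ridge site, Golf crew→South site, Echo crew→East site, Sierra crew→West site = 76 hours.
Swapping Echo crew↔Golf crew (Echo crew→South site 39 hours, Golf crew→West site 31 hours) adds 44.
Every other assignment is strictly worse.

Minimum total: 67 hours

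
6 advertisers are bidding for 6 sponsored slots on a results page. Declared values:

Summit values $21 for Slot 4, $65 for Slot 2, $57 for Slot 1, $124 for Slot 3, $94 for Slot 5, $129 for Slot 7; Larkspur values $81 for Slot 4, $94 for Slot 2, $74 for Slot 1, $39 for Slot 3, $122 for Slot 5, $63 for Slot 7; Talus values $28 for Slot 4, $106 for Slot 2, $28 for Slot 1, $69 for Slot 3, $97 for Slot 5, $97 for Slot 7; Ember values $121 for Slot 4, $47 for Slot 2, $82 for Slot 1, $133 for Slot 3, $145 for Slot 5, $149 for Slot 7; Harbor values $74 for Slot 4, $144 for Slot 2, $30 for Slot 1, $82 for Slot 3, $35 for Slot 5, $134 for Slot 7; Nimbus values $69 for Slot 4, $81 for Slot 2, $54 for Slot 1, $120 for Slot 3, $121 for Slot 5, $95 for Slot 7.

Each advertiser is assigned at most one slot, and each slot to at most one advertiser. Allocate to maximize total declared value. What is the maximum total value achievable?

Optimal: Summit→Slot 7 ($129), Larkspur→Slot 1 ($74), Talus→Slot 5 ($97), Ember→Slot 4 ($121), Harbor→Slot 2 ($144), Nimbus→Slot 3 ($120) — total 129+74+97+121+144+120 = $685.
Column-greedy (each slot in turn goes to its best remaining advertiser) gives $681, worse by 4.
Next-best assignment: Summit→Slot 3, Larkspur→Slot 1, Talus→Slot 7, Ember→Slot 4, Harbor→Slot 2, Nimbus→Slot 5 = $681.
Swapping Talus↔Larkspur (Talus→Slot 1 $28, Larkspur→Slot 5 $122) loses 21.
Every other assignment is strictly worse.

Maximum total: $685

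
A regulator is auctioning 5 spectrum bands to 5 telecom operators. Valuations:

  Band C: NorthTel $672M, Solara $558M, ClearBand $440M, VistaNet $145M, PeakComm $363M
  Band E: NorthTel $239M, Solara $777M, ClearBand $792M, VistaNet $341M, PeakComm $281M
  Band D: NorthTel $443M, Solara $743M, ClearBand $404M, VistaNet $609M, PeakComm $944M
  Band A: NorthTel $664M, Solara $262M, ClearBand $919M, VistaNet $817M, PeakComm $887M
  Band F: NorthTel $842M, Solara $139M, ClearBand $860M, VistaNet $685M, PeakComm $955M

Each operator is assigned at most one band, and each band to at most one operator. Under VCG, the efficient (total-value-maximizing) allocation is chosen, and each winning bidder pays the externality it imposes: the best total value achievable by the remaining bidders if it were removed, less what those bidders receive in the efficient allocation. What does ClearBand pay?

Efficient allocation: NorthTel→Band C ($672M), Solara→Band E ($777M), ClearBand→Band F ($860M), VistaNet→Band A ($817M), PeakComm→Band D ($944M); total welfare W = $4070M.
ClearBand receives Band F at value $860M, so the others get W − 860 = $3210M.
Without ClearBand: best allocation of the remaining 4 bidders over all 5 bands is NorthTel→Band F ($842M), Solara→Band E ($777M), VistaNet→Band A ($817M), PeakComm→Band D ($944M), total $3380M.
VCG payment = (others' best without ClearBand) − (others' welfare with ClearBand) = 3380 − 3210 = $170M.

ClearBand pays $170M.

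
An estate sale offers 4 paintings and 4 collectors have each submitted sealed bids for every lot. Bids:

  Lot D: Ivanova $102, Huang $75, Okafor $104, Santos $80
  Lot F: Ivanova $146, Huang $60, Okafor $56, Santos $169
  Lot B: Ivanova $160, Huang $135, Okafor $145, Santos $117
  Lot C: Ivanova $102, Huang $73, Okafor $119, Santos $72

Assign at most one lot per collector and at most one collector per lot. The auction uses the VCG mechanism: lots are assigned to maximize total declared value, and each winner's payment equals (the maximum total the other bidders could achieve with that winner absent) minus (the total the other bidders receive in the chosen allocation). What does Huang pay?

Efficient allocation: Ivanova→Lot D ($102), Huang→Lot B ($135), Okafor→Lot C ($119), Santos→Lot F ($169); total welfare W = $525.
Huang receives Lot B at value $135, so the others get W − 135 = $390.
Without Huang: best allocation of the remaining 3 bidders over all 4 lots is Ivanova→Lot B ($160), Okafor→Lot C ($119), Santos→Lot F ($169), total $448.
VCG payment = (others' best without Huang) − (others' welfare with Huang) = 448 − 390 = $58.

Huang pays $58.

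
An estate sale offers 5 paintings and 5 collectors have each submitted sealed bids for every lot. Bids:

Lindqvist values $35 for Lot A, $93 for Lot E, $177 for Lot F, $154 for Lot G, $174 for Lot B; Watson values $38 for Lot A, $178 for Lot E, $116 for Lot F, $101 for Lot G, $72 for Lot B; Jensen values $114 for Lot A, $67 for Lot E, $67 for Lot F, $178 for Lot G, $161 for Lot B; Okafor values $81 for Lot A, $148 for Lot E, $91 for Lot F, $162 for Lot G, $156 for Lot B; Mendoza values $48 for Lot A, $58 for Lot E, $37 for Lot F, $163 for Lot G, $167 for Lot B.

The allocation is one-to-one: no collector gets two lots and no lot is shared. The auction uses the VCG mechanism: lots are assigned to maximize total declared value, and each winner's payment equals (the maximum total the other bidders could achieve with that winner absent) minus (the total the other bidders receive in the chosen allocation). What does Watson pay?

Watson pays $50.

Efficient allocation: Lindqvist→Lot F ($177), Watson→Lot E ($178), Jensen→Lot A ($114), Okafor→Lot G ($162), Mendoza→Lot B ($167); total welfare W = $798.
Watson receives Lot E at value $178, so the others get W − 178 = $620.
Without Watson: best allocation of the remaining 4 bidders over all 5 lots is Lindqvist→Lot F ($177), Jensen→Lot G ($178), Okafor→Lot E ($148), Mendoza→Lot B ($167), total $670.
VCG payment = (others' best without Watson) − (others' welfare with Watson) = 670 − 620 = $50.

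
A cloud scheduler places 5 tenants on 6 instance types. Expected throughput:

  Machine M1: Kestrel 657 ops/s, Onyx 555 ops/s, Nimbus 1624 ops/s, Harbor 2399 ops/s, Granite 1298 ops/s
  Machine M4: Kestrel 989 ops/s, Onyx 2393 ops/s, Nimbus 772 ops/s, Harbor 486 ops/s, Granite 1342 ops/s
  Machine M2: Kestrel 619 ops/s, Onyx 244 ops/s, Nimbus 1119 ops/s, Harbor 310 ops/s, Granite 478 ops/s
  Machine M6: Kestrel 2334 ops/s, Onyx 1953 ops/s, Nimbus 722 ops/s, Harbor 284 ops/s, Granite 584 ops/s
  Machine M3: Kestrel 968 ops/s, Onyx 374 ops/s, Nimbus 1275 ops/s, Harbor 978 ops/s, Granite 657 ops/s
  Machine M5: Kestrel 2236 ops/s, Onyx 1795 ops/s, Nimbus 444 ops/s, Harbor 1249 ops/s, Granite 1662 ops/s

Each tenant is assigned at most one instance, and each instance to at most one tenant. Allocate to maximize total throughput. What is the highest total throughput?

Optimal: Kestrel→Machine M6 (2334 ops/s), Onyx→Machine M4 (2393 ops/s), Nimbus→Machine M3 (1275 ops/s), Harbor→Machine M1 (2399 ops/s), Granite→Machine M5 (1662 ops/s) — total 2334+2393+1275+2399+1662 = 10063 ops/s.
Column-greedy (each instance in turn goes to its best remaining tenant) gives 8902 ops/s, worse by 1161.
Next-best assignment: Kestrel→Machine M6, Onyx→Machine M4, Nimbus→Machine M2, Harbor→Machine M1, Granite→Machine M5 = 9907 ops/s.

Max total: 10063 ops/s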